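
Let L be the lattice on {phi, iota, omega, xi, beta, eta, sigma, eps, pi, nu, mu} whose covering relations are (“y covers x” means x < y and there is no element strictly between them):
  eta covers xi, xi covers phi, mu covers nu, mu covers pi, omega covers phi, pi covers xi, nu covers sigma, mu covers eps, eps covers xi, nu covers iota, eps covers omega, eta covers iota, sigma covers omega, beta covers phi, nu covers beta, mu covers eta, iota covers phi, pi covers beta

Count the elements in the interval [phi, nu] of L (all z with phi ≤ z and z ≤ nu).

6

The interval [phi, nu] = {beta, iota, nu, omega, phi, sigma}, which has 6 elements.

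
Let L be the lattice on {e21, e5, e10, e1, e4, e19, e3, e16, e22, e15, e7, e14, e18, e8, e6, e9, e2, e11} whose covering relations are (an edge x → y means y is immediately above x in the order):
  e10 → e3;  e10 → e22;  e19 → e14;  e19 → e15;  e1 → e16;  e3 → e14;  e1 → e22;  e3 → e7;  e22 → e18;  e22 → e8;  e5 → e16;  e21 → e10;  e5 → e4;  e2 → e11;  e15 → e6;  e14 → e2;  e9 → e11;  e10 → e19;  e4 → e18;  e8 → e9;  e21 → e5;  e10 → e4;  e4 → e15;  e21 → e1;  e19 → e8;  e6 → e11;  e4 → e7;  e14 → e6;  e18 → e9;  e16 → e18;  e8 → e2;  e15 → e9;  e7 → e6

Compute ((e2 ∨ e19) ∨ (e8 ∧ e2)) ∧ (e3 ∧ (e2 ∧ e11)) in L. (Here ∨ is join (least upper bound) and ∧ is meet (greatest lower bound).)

e2 ∨ e19 = e2
e8 ∧ e2 = e8
e2 ∨ e8 = e2
e2 ∧ e11 = e2
e3 ∧ e2 = e3
e2 ∧ e3 = e3

e3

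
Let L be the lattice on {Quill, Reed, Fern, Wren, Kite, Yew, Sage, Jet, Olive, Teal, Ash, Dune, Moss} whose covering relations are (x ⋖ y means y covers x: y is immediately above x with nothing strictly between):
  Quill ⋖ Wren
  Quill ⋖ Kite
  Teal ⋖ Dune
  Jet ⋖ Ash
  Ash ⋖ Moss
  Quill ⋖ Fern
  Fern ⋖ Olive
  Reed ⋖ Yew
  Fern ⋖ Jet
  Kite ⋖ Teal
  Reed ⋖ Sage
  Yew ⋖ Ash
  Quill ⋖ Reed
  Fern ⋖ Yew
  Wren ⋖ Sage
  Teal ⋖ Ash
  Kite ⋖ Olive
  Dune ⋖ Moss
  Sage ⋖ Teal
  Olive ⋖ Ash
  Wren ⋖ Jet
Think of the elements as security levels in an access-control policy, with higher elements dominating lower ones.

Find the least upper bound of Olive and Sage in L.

Ash

Common upper bounds of {Olive, Sage}: Ash, Moss.
The least among these is Ash.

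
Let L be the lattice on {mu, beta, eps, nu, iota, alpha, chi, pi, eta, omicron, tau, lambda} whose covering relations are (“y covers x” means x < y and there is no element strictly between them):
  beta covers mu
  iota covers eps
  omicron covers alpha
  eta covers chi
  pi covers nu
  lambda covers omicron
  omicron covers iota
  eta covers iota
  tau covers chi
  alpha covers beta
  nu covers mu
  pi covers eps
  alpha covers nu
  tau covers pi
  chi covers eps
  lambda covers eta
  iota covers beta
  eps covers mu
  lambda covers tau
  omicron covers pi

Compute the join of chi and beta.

eta

Common upper bounds of {chi, beta}: eta, lambda.
The least among these is eta.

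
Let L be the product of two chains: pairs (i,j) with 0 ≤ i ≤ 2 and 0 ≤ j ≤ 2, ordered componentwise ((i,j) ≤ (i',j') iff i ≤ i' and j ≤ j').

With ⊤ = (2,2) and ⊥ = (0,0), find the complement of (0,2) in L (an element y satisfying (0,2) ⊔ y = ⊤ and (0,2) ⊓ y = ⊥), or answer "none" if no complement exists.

(2,0)

Need y with (0,2) ∨ y = (2,2) and (0,2) ∧ y = (0,0).
Checking each element gives: (2,0).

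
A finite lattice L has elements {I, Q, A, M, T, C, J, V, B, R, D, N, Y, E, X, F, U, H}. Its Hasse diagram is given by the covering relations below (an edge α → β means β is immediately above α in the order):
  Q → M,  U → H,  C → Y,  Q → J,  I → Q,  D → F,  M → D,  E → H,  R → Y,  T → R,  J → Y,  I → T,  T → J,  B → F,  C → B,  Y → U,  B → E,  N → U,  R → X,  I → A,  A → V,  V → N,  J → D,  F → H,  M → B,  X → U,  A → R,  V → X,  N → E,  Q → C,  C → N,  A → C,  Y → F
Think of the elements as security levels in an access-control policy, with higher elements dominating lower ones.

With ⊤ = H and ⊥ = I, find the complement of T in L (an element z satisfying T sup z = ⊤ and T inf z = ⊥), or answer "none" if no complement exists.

Need z with T ∨ z = H and T ∧ z = I.
Checking each element gives: E.

E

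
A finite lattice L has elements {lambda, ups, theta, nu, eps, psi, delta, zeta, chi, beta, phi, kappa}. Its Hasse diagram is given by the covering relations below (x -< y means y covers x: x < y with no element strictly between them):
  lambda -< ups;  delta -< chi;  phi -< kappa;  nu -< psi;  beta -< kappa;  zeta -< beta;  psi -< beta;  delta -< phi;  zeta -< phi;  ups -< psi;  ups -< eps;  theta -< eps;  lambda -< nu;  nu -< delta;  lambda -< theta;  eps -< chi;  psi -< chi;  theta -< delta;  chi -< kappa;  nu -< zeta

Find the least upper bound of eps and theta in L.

eps

Common upper bounds of {eps, theta}: chi, eps, kappa.
The least among these is eps.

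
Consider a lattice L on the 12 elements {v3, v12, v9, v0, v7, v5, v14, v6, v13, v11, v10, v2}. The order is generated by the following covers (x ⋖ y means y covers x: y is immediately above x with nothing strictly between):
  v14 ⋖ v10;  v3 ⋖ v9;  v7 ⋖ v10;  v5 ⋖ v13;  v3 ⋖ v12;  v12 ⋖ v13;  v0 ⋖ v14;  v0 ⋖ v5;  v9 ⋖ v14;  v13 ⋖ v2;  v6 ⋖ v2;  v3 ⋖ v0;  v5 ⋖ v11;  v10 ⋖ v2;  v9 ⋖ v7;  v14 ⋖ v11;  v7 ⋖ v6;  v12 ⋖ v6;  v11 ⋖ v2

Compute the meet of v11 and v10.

v14

Common lower bounds of {v11, v10}: v0, v14, v3, v9.
The greatest among these is v14.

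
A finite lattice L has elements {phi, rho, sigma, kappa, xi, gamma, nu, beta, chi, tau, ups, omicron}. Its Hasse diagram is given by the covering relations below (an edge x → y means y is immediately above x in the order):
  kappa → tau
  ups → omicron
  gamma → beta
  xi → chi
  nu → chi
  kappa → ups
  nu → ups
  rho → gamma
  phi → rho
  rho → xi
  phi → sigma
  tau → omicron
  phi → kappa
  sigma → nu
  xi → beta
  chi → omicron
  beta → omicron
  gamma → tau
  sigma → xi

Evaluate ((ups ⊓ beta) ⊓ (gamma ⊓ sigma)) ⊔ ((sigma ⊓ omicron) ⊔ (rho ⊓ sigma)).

sigma

ups ∧ beta = sigma
gamma ∧ sigma = phi
sigma ∧ phi = phi
sigma ∧ omicron = sigma
rho ∧ sigma = phi
sigma ∨ phi = sigma
phi ∨ sigma = sigma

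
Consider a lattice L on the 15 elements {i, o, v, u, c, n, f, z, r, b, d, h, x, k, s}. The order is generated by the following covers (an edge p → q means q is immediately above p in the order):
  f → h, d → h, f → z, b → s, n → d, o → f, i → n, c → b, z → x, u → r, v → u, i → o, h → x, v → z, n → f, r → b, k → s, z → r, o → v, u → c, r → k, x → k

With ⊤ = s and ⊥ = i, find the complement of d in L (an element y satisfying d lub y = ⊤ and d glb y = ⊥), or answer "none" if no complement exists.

Need y with d ∨ y = s and d ∧ y = i.
Checking each element gives: c.

c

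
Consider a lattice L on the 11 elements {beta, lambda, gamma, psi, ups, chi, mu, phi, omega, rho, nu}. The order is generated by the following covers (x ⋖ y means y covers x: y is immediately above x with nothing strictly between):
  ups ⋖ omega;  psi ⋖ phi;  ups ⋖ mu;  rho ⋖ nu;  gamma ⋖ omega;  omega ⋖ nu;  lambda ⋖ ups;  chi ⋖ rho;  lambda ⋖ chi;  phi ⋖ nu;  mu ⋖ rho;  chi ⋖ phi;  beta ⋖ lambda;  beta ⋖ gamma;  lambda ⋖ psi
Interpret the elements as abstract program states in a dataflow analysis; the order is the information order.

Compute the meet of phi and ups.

Common lower bounds of {phi, ups}: beta, lambda.
The greatest among these is lambda.

lambda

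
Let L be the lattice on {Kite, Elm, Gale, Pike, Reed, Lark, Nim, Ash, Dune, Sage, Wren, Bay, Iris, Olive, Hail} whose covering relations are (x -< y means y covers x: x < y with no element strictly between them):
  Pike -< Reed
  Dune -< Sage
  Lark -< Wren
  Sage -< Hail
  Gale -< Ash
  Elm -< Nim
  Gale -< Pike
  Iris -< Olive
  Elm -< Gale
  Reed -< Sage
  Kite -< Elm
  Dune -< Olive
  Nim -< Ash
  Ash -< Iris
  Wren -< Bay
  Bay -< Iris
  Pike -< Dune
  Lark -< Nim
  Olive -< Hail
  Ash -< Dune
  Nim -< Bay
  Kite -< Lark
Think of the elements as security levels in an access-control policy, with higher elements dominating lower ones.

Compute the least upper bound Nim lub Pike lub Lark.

Dune

Common upper bounds of {Nim, Pike, Lark}: Dune, Hail, Olive, Sage.
The least among these is Dune.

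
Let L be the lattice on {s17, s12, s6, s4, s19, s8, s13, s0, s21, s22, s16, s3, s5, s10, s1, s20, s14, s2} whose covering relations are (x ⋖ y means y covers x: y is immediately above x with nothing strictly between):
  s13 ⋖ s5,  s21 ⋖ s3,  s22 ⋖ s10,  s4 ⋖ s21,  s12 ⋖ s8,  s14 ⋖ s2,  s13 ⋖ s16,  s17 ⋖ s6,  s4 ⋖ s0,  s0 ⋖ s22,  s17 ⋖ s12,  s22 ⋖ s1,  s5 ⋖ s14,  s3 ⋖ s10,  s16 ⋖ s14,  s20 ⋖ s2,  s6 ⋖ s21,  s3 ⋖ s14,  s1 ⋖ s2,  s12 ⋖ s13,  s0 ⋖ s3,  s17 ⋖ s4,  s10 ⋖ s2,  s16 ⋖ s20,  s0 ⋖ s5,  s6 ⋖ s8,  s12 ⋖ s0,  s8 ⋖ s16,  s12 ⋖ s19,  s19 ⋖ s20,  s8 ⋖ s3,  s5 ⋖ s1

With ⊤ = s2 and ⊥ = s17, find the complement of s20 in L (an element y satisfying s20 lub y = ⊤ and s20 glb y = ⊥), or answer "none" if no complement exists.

s4

Need y with s20 ∨ y = s2 and s20 ∧ y = s17.
Checking each element gives: s4.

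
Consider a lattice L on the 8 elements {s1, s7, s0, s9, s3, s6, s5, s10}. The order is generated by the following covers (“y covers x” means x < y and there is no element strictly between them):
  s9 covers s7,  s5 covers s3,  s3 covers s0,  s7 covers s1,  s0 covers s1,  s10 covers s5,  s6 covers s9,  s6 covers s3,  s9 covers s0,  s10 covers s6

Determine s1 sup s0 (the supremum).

s0

Common upper bounds of {s1, s0}: s0, s10, s3, s5, s6, s9.
The least among these is s0.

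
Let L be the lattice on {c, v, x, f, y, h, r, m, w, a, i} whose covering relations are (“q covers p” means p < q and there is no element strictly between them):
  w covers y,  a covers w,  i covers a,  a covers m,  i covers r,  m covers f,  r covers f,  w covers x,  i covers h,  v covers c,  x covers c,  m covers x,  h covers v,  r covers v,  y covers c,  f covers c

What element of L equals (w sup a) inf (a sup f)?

w ∨ a = a
a ∨ f = a
a ∧ a = a

a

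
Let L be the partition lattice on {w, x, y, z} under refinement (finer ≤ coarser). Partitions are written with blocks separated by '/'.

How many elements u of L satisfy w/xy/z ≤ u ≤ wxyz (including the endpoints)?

5

The interval [w/xy/z, wxyz] = {w/xy/z, w/xyz, wxy/z, wxyz, wz/xy}, which has 5 elements.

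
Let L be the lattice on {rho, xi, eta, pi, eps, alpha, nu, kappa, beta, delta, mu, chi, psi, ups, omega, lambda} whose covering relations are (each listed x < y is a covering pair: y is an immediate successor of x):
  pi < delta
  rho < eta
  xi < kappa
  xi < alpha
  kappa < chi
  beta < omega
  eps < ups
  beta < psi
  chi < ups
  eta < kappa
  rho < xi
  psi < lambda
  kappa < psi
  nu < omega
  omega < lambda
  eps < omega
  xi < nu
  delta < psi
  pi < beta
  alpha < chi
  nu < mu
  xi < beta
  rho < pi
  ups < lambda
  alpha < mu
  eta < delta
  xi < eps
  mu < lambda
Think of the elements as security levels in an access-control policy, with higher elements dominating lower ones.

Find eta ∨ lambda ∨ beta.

lambda

Common upper bounds of {eta, lambda, beta}: lambda.
The least among these is lambda.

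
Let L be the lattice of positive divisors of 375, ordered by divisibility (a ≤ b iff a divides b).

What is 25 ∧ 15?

In the divisibility order, the meet is the greatest common divisor: gcd(25, 15) = 5.

5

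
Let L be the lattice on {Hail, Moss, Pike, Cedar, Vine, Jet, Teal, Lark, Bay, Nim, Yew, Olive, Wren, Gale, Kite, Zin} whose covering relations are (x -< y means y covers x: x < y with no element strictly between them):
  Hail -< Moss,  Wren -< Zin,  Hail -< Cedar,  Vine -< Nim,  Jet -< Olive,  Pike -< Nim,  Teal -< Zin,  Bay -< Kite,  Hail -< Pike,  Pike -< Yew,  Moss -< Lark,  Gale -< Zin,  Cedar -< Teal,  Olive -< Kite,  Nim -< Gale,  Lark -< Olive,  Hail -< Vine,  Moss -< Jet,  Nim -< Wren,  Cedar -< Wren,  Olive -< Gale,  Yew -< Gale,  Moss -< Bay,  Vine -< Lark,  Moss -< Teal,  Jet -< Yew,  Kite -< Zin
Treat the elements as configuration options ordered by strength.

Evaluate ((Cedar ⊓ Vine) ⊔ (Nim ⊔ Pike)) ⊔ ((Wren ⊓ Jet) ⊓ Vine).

Cedar ∧ Vine = Hail
Nim ∨ Pike = Nim
Hail ∨ Nim = Nim
Wren ∧ Jet = Hail
Hail ∧ Vine = Hail
Nim ∨ Hail = Nim

Nim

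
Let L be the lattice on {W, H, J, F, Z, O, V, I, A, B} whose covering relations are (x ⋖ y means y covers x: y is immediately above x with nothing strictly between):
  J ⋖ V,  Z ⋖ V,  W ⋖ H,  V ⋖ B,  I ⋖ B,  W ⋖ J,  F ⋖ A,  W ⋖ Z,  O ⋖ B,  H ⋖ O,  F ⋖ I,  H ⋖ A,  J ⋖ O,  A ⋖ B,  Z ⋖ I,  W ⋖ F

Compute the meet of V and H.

W

Common lower bounds of {V, H}: W.
The greatest among these is W.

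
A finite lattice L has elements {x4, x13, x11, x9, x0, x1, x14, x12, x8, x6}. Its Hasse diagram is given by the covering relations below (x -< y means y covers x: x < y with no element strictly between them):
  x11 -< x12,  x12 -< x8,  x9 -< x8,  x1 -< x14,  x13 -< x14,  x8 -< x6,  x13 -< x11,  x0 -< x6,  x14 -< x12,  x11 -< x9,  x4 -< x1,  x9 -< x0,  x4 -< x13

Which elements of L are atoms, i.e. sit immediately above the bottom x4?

The atoms are exactly the elements that cover x4: x1, x13.

x1, x13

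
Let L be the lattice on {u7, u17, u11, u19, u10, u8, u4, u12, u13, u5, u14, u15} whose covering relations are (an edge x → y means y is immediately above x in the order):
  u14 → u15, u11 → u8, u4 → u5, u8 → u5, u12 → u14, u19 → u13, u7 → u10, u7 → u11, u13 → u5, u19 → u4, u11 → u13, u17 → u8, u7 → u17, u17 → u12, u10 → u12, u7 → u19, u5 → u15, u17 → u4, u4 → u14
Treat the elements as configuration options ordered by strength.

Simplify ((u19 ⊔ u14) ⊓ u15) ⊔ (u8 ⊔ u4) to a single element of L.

u15

u19 ∨ u14 = u14
u14 ∧ u15 = u14
u8 ∨ u4 = u5
u14 ∨ u5 = u15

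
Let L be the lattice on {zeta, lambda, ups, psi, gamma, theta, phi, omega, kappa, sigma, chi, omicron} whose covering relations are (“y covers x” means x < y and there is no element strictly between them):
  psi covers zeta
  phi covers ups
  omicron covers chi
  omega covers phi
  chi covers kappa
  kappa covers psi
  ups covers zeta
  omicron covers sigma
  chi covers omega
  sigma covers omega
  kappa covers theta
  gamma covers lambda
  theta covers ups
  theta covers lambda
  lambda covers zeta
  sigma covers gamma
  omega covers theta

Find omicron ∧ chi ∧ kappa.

Common lower bounds of {omicron, chi, kappa}: kappa, lambda, psi, theta, ups, zeta.
The greatest among these is kappa.

kappa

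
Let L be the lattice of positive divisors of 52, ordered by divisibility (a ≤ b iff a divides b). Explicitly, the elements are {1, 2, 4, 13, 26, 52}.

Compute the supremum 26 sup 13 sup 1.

26

Common upper bounds of {26, 13, 1}: 26, 52.
The least among these is 26.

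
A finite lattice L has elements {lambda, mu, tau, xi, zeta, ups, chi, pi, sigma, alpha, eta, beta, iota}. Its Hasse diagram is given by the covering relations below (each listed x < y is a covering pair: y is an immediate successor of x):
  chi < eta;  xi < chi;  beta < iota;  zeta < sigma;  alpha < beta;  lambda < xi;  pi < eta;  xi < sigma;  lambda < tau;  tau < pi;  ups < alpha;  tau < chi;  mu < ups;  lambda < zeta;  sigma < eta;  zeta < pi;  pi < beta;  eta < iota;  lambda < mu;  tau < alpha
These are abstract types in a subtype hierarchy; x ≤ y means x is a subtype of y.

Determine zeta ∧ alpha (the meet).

Common lower bounds of {zeta, alpha}: lambda.
The greatest among these is lambda.

lambda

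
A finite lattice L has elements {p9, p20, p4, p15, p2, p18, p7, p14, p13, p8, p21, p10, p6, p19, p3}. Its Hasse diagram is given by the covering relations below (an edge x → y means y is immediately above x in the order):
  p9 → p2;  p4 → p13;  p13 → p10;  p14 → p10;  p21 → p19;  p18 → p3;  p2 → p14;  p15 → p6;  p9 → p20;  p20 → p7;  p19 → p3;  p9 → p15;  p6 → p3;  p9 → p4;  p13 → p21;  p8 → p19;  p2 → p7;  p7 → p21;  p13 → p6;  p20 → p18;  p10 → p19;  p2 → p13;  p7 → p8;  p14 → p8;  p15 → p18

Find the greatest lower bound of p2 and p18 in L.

Common lower bounds of {p2, p18}: p9.
The greatest among these is p9.

p9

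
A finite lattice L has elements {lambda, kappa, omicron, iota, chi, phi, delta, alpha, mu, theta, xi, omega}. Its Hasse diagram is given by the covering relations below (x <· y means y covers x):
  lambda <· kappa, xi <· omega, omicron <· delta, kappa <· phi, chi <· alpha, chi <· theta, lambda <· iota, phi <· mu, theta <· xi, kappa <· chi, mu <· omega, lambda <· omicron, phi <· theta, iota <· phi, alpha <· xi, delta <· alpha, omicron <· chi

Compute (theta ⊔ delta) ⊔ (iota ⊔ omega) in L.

omega

theta ∨ delta = xi
iota ∨ omega = omega
xi ∨ omega = omega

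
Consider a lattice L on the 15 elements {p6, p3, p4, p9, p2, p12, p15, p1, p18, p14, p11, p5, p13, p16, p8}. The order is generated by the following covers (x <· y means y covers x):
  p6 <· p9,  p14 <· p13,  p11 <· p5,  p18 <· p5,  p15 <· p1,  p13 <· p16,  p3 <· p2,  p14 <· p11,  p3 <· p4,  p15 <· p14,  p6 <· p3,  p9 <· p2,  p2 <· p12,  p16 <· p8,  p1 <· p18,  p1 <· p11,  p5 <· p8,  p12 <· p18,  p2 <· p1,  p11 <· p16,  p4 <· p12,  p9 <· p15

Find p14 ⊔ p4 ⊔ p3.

Common upper bounds of {p14, p4, p3}: p5, p8.
The least among these is p5.

p5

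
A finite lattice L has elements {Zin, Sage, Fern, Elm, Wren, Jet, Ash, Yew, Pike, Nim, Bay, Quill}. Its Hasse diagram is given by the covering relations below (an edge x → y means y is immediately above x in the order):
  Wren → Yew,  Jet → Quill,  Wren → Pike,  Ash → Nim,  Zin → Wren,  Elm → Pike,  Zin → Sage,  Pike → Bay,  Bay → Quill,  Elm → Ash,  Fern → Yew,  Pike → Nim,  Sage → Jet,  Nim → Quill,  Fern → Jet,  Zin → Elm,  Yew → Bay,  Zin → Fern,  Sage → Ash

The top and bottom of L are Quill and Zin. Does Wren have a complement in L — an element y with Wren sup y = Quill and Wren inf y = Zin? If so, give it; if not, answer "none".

Jet

Need y with Wren ∨ y = Quill and Wren ∧ y = Zin.
Checking each element gives: Jet.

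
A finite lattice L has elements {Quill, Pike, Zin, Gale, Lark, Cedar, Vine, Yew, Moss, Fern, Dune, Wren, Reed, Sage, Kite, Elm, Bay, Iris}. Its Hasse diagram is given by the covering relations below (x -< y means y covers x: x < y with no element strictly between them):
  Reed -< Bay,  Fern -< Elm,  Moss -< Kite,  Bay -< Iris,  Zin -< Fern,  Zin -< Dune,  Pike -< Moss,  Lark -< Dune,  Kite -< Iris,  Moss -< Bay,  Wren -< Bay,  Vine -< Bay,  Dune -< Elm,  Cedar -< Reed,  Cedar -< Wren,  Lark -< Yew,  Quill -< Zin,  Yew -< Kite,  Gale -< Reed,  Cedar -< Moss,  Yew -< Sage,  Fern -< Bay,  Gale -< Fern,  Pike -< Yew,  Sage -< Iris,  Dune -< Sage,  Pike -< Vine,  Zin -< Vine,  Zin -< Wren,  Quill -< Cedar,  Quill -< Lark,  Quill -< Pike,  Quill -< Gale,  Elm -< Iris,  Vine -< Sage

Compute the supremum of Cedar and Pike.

Moss

Common upper bounds of {Cedar, Pike}: Bay, Iris, Kite, Moss.
The least among these is Moss.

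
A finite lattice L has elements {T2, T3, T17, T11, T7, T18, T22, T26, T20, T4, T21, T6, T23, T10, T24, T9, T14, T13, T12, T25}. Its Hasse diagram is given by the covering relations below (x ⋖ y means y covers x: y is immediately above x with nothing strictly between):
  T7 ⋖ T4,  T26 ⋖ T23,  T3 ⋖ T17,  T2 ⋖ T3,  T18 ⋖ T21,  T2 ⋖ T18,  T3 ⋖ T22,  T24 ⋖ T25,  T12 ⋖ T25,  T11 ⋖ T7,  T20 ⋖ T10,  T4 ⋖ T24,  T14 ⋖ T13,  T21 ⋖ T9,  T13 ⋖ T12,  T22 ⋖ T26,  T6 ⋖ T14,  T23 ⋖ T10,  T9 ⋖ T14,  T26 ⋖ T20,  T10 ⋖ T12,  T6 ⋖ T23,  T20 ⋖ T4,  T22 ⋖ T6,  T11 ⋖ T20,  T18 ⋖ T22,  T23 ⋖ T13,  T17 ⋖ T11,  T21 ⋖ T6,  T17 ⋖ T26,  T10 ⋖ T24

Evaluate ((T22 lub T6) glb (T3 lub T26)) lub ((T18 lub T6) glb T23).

T6

T22 ∨ T6 = T6
T3 ∨ T26 = T26
T6 ∧ T26 = T22
T18 ∨ T6 = T6
T6 ∧ T23 = T6
T22 ∨ T6 = T6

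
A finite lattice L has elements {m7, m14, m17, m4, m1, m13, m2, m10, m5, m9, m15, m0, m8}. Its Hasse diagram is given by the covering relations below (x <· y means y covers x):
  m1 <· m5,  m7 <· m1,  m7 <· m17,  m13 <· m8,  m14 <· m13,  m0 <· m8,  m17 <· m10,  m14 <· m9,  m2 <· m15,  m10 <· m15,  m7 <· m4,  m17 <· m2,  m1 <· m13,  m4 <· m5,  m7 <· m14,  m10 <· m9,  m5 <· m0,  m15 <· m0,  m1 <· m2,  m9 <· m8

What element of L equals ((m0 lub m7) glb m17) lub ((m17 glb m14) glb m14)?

m0 ∨ m7 = m0
m0 ∧ m17 = m17
m17 ∧ m14 = m7
m7 ∧ m14 = m7
m17 ∨ m7 = m17

m17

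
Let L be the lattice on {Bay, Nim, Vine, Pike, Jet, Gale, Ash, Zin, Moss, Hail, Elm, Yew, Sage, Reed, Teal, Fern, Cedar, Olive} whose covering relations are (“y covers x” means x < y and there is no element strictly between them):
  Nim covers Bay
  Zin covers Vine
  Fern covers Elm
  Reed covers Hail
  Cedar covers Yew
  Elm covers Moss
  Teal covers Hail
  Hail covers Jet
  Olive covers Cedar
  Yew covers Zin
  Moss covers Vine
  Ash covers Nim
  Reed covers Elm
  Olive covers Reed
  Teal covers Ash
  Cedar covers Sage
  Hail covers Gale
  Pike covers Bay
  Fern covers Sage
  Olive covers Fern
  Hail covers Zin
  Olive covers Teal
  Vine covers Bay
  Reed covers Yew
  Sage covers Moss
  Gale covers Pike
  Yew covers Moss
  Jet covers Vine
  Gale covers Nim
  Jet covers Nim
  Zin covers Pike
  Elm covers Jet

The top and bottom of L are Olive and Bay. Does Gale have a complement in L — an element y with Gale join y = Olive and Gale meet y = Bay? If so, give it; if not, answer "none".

Need y with Gale ∨ y = Olive and Gale ∧ y = Bay.
Checking each element gives: Sage.

Sage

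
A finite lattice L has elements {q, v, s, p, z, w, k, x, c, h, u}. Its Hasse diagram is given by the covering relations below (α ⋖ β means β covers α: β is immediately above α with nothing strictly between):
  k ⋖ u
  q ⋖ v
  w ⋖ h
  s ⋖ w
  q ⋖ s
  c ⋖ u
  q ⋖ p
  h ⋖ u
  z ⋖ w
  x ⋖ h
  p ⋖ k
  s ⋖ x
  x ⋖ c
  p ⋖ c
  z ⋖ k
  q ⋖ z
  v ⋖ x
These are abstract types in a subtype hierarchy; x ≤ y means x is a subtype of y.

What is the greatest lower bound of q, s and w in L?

q

Common lower bounds of {q, s, w}: q.
The greatest among these is q.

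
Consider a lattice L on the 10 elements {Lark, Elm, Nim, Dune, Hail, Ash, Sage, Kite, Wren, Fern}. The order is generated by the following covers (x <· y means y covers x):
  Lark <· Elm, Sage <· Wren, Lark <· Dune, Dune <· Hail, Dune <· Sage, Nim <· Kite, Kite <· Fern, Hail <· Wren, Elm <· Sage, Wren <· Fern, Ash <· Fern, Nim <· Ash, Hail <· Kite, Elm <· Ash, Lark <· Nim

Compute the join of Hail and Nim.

Common upper bounds of {Hail, Nim}: Fern, Kite.
The least among these is Kite.

Kite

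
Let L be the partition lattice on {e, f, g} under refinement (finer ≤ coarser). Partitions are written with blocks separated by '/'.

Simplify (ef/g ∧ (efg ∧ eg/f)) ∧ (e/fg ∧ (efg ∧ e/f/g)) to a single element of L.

efg ∧ eg/f = eg/f
ef/g ∧ eg/f = e/f/g
efg ∧ e/f/g = e/f/g
e/fg ∧ e/f/g = e/f/g
e/f/g ∧ e/f/g = e/f/g

e/f/g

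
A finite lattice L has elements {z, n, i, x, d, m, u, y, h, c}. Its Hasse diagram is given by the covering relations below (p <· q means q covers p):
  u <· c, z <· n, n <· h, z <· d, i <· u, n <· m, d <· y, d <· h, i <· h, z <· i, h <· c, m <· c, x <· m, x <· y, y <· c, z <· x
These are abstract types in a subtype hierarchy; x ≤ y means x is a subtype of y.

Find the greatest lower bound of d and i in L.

Common lower bounds of {d, i}: z.
The greatest among these is z.

z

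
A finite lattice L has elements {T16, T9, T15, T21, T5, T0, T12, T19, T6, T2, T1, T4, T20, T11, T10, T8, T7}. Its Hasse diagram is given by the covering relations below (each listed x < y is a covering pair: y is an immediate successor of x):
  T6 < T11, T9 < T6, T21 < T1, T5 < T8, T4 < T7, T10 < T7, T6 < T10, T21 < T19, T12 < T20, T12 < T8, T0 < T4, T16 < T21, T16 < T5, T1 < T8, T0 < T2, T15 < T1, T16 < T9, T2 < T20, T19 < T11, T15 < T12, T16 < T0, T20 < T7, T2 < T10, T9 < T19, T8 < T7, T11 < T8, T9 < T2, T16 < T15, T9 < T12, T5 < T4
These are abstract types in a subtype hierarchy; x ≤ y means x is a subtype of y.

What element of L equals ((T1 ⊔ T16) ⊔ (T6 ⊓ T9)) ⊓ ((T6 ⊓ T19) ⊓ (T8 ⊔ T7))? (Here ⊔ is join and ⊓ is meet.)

T9

T1 ∨ T16 = T1
T6 ∧ T9 = T9
T1 ∨ T9 = T8
T6 ∧ T19 = T9
T8 ∨ T7 = T7
T9 ∧ T7 = T9
T8 ∧ T9 = T9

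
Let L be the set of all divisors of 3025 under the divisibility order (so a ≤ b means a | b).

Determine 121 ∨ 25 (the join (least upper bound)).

In the divisibility order, the join is the least common multiple: lcm(121, 25) = 3025.

3025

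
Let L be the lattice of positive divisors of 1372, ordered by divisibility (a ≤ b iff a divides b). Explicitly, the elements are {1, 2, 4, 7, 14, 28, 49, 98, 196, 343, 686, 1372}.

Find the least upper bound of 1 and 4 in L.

Common upper bounds of {1, 4}: 1372, 196, 28, 4.
The least among these is 4.

4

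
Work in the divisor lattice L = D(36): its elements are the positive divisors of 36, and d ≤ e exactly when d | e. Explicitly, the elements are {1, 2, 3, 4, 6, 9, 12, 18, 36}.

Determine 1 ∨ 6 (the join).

6

Common upper bounds of {1, 6}: 12, 18, 36, 6.
The least among these is 6.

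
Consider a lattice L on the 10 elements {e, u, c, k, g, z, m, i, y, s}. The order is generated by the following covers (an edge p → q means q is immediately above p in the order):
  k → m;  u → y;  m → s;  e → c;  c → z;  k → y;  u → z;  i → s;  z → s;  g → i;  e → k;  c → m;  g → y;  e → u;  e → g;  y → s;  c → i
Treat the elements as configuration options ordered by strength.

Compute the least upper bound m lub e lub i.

Common upper bounds of {m, e, i}: s.
The least among these is s.

s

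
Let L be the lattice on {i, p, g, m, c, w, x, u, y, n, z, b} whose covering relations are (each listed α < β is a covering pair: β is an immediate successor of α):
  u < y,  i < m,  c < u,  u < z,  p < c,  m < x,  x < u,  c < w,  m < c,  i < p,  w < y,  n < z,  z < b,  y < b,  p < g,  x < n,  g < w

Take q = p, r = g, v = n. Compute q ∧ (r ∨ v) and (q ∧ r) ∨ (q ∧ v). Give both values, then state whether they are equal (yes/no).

r ∨ v = b, so q ∧ (r ∨ v) = p ∧ b = p.
q ∧ r = p and q ∧ v = i, so (q ∧ r) ∨ (q ∧ v) = p ∨ i = p.
Equal: yes.

p; p; yes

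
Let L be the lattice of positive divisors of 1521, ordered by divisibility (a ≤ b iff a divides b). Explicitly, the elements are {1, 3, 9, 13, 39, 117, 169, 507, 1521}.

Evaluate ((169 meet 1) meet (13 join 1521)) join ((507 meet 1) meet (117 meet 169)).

169 ∧ 1 = 1
13 ∨ 1521 = 1521
1 ∧ 1521 = 1
507 ∧ 1 = 1
117 ∧ 169 = 13
1 ∧ 13 = 1
1 ∨ 1 = 1

1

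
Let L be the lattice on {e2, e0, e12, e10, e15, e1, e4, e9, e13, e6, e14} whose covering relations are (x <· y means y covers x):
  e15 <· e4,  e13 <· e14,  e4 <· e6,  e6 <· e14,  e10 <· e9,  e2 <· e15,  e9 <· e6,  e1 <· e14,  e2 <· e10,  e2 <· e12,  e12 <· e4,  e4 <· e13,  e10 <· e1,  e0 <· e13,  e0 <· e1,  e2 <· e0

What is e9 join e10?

Common upper bounds of {e9, e10}: e14, e6, e9.
The least among these is e9.

e9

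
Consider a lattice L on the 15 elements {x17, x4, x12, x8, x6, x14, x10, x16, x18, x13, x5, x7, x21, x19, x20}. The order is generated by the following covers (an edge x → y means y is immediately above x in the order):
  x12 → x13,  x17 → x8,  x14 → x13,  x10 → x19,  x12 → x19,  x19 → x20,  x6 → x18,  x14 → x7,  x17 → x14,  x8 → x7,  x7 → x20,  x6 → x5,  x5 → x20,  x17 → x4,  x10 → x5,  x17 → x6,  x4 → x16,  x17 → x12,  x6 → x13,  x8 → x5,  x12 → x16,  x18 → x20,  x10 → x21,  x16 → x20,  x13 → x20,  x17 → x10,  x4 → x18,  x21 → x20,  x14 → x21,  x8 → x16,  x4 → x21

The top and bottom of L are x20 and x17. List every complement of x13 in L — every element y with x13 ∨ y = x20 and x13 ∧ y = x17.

x10, x4, x8

Need y with x13 ∨ y = x20 and x13 ∧ y = x17.
Checking each element gives: x10, x4, x8.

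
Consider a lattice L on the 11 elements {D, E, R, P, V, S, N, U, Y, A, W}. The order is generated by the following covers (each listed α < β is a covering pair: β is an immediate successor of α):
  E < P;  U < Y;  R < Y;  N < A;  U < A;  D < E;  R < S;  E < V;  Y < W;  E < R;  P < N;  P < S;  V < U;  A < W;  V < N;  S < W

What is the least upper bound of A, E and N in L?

Common upper bounds of {A, E, N}: A, W.
The least among these is A.

A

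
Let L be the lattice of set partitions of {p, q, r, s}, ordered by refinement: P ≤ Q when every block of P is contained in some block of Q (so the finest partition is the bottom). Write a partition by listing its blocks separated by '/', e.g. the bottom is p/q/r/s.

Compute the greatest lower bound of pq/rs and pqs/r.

pq/r/s

The meet (common refinement) of pq/rs and pqs/r intersects blocks pairwise, giving pq/r/s.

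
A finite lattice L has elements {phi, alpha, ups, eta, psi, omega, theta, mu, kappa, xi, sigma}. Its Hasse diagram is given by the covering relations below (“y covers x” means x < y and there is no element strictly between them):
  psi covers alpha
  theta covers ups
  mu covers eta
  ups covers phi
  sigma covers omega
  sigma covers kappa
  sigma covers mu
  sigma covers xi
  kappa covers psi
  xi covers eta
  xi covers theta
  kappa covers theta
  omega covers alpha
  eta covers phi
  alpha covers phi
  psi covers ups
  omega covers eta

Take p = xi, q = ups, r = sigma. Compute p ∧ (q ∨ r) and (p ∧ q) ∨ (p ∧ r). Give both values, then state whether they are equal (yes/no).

xi; xi; yes

q ∨ r = sigma, so p ∧ (q ∨ r) = xi ∧ sigma = xi.
p ∧ q = ups and p ∧ r = xi, so (p ∧ q) ∨ (p ∧ r) = ups ∨ xi = xi.
Equal: yes.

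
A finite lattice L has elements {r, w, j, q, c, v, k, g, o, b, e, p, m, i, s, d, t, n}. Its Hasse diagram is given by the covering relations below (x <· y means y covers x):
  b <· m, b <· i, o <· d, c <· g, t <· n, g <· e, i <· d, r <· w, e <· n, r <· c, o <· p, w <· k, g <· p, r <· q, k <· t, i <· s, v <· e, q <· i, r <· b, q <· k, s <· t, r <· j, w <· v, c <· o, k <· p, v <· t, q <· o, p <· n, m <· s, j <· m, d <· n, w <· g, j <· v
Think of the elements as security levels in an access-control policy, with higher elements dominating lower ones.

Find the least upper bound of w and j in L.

v

Common upper bounds of {w, j}: e, n, t, v.
The least among these is v.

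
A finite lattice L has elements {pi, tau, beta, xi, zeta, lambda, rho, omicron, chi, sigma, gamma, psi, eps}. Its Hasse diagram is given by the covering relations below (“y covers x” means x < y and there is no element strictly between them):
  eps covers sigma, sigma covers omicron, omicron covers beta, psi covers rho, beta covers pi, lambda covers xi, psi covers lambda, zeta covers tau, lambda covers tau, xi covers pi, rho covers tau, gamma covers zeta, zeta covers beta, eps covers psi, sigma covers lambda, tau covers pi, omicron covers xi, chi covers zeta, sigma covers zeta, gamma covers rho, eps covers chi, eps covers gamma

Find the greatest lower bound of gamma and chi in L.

zeta

Common lower bounds of {gamma, chi}: beta, pi, tau, zeta.
The greatest among these is zeta.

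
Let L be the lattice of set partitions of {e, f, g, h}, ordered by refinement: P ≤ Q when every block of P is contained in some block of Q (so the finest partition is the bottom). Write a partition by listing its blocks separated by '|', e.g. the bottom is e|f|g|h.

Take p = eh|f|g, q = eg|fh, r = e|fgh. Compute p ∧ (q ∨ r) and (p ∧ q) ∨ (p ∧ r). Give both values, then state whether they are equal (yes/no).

eh|f|g; e|f|g|h; no

q ∨ r = efgh, so p ∧ (q ∨ r) = eh|f|g ∧ efgh = eh|f|g.
p ∧ q = e|f|g|h and p ∧ r = e|f|g|h, so (p ∧ q) ∨ (p ∧ r) = e|f|g|h ∨ e|f|g|h = e|f|g|h.
Equal: no.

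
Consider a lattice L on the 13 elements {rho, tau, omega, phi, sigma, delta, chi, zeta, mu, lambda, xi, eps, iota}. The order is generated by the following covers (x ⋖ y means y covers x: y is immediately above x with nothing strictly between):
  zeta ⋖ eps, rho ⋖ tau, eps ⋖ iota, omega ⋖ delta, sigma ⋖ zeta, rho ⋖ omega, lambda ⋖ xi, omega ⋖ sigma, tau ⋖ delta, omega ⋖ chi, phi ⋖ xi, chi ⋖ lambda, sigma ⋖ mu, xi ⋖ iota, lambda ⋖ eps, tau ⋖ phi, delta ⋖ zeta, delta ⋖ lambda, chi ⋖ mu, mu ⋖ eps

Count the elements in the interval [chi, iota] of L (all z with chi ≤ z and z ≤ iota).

The interval [chi, iota] = {chi, eps, iota, lambda, mu, xi}, which has 6 elements.

6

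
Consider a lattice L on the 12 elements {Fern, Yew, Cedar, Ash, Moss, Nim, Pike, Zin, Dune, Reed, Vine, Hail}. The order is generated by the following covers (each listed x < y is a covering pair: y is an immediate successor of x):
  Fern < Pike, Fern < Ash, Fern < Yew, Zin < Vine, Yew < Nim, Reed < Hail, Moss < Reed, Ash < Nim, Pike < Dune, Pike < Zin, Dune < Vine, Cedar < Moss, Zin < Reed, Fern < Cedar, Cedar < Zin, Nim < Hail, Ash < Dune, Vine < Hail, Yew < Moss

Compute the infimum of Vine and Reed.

Zin

Common lower bounds of {Vine, Reed}: Cedar, Fern, Pike, Zin.
The greatest among these is Zin.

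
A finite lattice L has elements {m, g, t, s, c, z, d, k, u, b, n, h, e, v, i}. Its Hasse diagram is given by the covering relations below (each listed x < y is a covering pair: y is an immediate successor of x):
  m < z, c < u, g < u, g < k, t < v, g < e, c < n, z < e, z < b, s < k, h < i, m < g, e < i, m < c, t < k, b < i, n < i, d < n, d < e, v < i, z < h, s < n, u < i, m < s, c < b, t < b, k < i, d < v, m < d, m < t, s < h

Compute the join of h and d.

i

Common upper bounds of {h, d}: i.
The least among these is i.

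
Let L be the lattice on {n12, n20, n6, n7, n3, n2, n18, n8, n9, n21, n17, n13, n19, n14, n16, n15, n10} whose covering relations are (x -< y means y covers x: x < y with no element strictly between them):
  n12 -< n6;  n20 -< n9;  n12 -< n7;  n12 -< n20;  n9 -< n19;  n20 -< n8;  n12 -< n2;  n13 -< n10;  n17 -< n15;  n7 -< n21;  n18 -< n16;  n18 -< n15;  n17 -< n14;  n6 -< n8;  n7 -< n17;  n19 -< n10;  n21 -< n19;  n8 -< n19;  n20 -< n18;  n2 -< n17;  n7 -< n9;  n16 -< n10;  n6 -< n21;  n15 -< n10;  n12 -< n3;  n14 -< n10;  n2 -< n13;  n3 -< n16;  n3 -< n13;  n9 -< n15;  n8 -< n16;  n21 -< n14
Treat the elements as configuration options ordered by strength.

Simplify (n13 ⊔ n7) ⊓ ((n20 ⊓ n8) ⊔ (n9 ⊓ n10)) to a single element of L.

n9

n13 ∨ n7 = n10
n20 ∧ n8 = n20
n9 ∧ n10 = n9
n20 ∨ n9 = n9
n10 ∧ n9 = n9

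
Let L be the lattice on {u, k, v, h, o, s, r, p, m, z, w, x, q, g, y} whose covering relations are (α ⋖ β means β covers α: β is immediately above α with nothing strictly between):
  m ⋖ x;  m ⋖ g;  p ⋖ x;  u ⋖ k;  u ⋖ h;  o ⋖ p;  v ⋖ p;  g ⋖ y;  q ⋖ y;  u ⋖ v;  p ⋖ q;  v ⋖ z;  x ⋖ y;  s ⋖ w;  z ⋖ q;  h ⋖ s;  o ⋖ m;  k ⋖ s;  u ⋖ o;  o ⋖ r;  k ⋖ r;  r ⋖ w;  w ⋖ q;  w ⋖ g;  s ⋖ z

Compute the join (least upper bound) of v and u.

v

Common upper bounds of {v, u}: p, q, v, x, y, z.
The least among these is v.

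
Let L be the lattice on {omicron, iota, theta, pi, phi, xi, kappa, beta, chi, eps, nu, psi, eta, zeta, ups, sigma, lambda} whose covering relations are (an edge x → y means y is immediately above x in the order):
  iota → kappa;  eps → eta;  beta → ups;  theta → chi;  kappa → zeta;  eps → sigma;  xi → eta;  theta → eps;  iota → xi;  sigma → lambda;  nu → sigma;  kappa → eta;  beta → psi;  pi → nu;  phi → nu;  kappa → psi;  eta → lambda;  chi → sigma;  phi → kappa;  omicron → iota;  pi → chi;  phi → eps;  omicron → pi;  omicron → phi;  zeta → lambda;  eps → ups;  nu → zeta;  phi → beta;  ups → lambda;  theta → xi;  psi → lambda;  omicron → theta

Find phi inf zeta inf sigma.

phi

Common lower bounds of {phi, zeta, sigma}: omicron, phi.
The greatest among these is phi.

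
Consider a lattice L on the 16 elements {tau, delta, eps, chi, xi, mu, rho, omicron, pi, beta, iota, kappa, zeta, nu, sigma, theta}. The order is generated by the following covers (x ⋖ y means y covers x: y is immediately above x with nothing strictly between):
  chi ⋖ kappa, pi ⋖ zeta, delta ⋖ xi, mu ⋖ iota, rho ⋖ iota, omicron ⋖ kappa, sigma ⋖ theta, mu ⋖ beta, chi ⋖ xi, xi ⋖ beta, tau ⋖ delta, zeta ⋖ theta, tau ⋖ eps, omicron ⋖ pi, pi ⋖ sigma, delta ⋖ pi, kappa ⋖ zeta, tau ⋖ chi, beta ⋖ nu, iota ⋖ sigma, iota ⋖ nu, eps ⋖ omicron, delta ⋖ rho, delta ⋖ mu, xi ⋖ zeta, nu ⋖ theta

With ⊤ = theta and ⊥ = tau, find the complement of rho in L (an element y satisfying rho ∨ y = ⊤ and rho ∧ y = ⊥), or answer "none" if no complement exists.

kappa

Need y with rho ∨ y = theta and rho ∧ y = tau.
Checking each element gives: kappa.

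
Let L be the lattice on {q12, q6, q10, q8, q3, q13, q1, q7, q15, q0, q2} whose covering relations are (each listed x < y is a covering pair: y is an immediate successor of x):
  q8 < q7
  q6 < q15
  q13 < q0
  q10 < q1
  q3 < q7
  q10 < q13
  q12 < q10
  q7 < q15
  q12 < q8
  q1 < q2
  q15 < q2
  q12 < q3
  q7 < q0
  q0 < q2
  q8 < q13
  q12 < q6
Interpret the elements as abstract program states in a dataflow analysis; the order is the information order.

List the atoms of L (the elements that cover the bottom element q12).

q10, q3, q6, q8

The atoms are exactly the elements that cover q12: q10, q3, q6, q8.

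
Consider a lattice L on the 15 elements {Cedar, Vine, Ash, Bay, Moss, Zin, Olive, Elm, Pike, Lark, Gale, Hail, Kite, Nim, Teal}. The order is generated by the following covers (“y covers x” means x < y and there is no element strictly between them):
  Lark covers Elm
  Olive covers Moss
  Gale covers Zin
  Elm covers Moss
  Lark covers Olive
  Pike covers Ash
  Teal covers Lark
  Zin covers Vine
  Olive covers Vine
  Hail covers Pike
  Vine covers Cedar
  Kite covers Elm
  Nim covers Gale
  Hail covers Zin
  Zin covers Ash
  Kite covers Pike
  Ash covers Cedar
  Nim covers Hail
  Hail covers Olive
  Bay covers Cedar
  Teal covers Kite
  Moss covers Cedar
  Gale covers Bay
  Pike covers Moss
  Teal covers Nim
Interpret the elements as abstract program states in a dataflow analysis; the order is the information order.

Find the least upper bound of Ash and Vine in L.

Common upper bounds of {Ash, Vine}: Gale, Hail, Nim, Teal, Zin.
The least among these is Zin.

Zin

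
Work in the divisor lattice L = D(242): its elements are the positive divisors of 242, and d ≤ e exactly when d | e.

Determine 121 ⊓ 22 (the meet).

Common lower bounds of {121, 22}: 1, 11.
The greatest among these is 11.

11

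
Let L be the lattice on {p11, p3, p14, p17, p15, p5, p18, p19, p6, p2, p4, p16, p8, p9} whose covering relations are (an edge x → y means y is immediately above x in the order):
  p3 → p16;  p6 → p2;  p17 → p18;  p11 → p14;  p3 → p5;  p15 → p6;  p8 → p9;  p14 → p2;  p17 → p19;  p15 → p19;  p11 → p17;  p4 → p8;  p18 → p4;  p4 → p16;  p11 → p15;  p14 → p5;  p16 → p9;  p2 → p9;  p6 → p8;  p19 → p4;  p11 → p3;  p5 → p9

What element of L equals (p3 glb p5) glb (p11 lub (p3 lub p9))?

p3

p3 ∧ p5 = p3
p3 ∨ p9 = p9
p11 ∨ p9 = p9
p3 ∧ p9 = p3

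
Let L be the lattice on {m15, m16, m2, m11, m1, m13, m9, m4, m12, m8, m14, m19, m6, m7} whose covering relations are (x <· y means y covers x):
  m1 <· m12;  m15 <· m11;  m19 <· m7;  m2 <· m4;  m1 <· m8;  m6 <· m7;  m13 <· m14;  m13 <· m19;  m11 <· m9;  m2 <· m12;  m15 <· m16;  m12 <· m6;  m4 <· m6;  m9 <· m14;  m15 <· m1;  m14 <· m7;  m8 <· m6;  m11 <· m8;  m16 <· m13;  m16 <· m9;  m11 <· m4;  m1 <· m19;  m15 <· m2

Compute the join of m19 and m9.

Common upper bounds of {m19, m9}: m7.
The least among these is m7.

m7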